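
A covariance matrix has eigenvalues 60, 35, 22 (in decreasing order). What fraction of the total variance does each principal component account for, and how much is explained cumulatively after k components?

Step 1 — total variance = trace(Sigma) = Σ λ_i = 60 + 35 + 22 = 117.

Step 2 — fraction explained by component i = λ_i / Σ λ:
  PC1: 60/117 = 0.5128
  PC2: 35/117 = 0.2991
  PC3: 22/117 = 0.188

Step 3 — cumulative fraction after k components = (λ_1 + ... + λ_k) / Σ λ:
  k = 1: 60/117 = 0.5128
  k = 2: (60 + 35)/117 = 95/117 = 0.812
  k = 3: (60 + 35 + 22)/117 = 117/117 = 1

Summary (fraction, with percent):

explained: PC1 0.5128 (51.28%), PC2 0.2991 (29.91%), PC3 0.188 (18.8%);  cumulative: 0.5128, 0.812, 1


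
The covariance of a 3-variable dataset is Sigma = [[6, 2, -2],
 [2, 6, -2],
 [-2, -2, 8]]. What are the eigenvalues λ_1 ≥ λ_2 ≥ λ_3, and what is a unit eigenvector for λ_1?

Step 1 — characteristic polynomial p(λ) = det(λI - Sigma) = λ³ - tr·λ² + c_1·λ - det, where tr = trace, c_1 = sum of the principal 2×2 minors, det = det(Sigma):
  tr = 6 + 6 + 8 = 20,
  c_1 = (6·6 - (2)²) + (6·8 - (-2)²) + (6·8 - (-2)²) = 32 + 44 + 44 = 120,
  det = 6·(6·8 - (-2)²) - (2)·((2)·8 - (-2)·(-2)) + (-2)·((2)·(-2) - 6·(-2)) = 6·(44) - (2)·(12) + (-2)·(8) = 224.
  So p(λ) = λ³ - 20λ² + 120λ - 224.
Step 2 — look for an integer root (rational root theorem: any rational root is an integer divisor of 224). Testing λ = 4:
  p(4) = 64 - 320 + 480 - 224 = 0  ✓
  Dividing out (λ - 4): p(λ) = (λ - 4)(λ² - 16λ + 56).
Step 3 — remaining eigenvalues from the quadratic λ² - 16λ + 56 = 0:
  Δ = 16² - 4·56 = 256 - 224 = 32,  λ = (16 ± √32)/2 = (16 ± 5.6569)/2 ≈ 10.8284 or 5.1716.
  Sorted: λ_1 = 10.8284,  λ_2 = 5.1716,  λ_3 = 4  (check: sum = 20 = tr ✓).

Step 4 — unit eigenvector for λ_1 ≈ 10.8284: v spans the null space of (Sigma - λ_1 I), whose rows are
  r_1 = (-4.8284, 2, -2),  r_2 = (2, -4.8284, -2),  r_3 = (-2, -2, -2.8284).
  v is orthogonal to every row, so take v ∝ r_1 × r_2 = ((2)·(-2) - (-2)·(-4.8284), (-2)·(2) - (-4.8284)·(-2), (-4.8284)·(-4.8284) - (2)·(2)) ≈ (-13.6569, -13.6569, 19.3137).
  Rescale (multiply by -1 so the first nonzero entry is positive): u = (13.6569, 13.6569, -19.3137).
  ||u|| = √((13.6569)² + (13.6569)² + (-19.3137)²) = √(746.0387) ≈ 27.3137,  v_1 = u/||u|| ≈ (0.5, 0.5, -0.7071) (||v_1|| = 1).

λ_1 = 10.8284,  λ_2 = 5.1716,  λ_3 = 4;  v_1 ≈ (0.5, 0.5, -0.7071)


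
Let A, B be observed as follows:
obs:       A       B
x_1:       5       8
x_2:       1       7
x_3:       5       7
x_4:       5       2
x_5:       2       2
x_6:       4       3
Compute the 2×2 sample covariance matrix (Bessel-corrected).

Step 1 — column means:
  mean(A) = (5 + 1 + 5 + 5 + 2 + 4) / 6 = 22/6 = 3.6667
  mean(B) = (8 + 7 + 7 + 2 + 2 + 3) / 6 = 29/6 = 4.8333

Step 2 — sample covariance S[i,j] = (1/(n-1)) · Σ_k (x_{k,i} - mean_i) · (x_{k,j} - mean_j), with n-1 = 5.
  S[A,A] = ((1.3333)·(1.3333) + (-2.6667)·(-2.6667) + (1.3333)·(1.3333) + (1.3333)·(1.3333) + (-1.6667)·(-1.6667) + (0.3333)·(0.3333)) / 5 = 15.3333/5 = 3.0667
  S[A,B] = ((1.3333)·(3.1667) + (-2.6667)·(2.1667) + (1.3333)·(2.1667) + (1.3333)·(-2.8333) + (-1.6667)·(-2.8333) + (0.3333)·(-1.8333)) / 5 = 1.6667/5 = 0.3333
  S[B,B] = ((3.1667)·(3.1667) + (2.1667)·(2.1667) + (2.1667)·(2.1667) + (-2.8333)·(-2.8333) + (-2.8333)·(-2.8333) + (-1.8333)·(-1.8333)) / 5 = 38.8333/5 = 7.7667

S is symmetric (S[j,i] = S[i,j]). Assembling:

S = [[3.0667, 0.3333],
 [0.3333, 7.7667]]


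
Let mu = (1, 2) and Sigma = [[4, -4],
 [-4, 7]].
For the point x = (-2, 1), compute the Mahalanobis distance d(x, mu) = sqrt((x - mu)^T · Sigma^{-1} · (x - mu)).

Step 1 — centre the observation: (x - mu) = (-3, -1).

Step 2 — invert Sigma. det(Sigma) = 4·7 - (-4)² = 12.
  Sigma^{-1} = (1/det) · [[d, -b], [-b, a]] = [[0.5833, 0.3333],
 [0.3333, 0.3333]].

Step 3 — form the quadratic (x - mu)^T · Sigma^{-1} · (x - mu):
  Sigma^{-1} · (x - mu) = (-2.0833, -1.3333).
  (x - mu)^T · [Sigma^{-1} · (x - mu)] = (-3)·(-2.0833) + (-1)·(-1.3333) = 7.5833.

Step 4 — take square root: d = √(7.5833) ≈ 2.7538.

d(x, mu) = √(7.5833) ≈ 2.7538


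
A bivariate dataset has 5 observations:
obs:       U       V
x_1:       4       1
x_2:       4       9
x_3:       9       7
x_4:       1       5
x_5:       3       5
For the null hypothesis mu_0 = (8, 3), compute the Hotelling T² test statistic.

Step 1 — sample mean vector:
  mean(U) = (4 + 4 + 9 + 1 + 3) / 5 = 21/5 = 4.2
  mean(V) = (1 + 9 + 7 + 5 + 5) / 5 = 27/5 = 5.4
  x̄ = (4.2, 5.4),  deviation x̄ - mu_0 = (4.2, 5.4) - (8, 3) = (-3.8, 2.4).

Step 2 — sample covariance matrix, S[i,j] = (1/(n-1)) · Σ_k (x_{k,i} - mean_i) · (x_{k,j} - mean_j), divisor n-1 = 4:
  S[U,U] = ((-0.2)·(-0.2) + (-0.2)·(-0.2) + (4.8)·(4.8) + (-3.2)·(-3.2) + (-1.2)·(-1.2)) / 4 = 34.8/4 = 8.7
  S[U,V] = ((-0.2)·(-4.4) + (-0.2)·(3.6) + (4.8)·(1.6) + (-3.2)·(-0.4) + (-1.2)·(-0.4)) / 4 = 9.6/4 = 2.4
  S[V,V] = ((-4.4)·(-4.4) + (3.6)·(3.6) + (1.6)·(1.6) + (-0.4)·(-0.4) + (-0.4)·(-0.4)) / 4 = 35.2/4 = 8.8
  S = [[8.7, 2.4],
 [2.4, 8.8]].

Step 3 — invert S. det(S) = 8.7·8.8 - (2.4)² = 70.8.
  S^{-1} = (1/det) · [[d, -b], [-b, a]] = [[0.1243, -0.0339],
 [-0.0339, 0.1229]].

Step 4 — quadratic form (x̄ - mu_0)^T · S^{-1} · (x̄ - mu_0):
  S^{-1} · (x̄ - mu_0) = (-0.5537, 0.4237),
  (x̄ - mu_0)^T · [...] = (-3.8)·(-0.5537) + (2.4)·(0.4237) = 3.1209.

Step 5 — scale by n: T² = 5 · 3.1209 = 15.6045.

T² ≈ 15.6045


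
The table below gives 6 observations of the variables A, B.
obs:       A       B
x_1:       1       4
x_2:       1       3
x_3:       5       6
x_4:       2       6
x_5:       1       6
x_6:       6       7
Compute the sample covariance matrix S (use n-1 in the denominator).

Step 1 — column means:
  mean(A) = (1 + 1 + 5 + 2 + 1 + 6) / 6 = 16/6 = 2.6667
  mean(B) = (4 + 3 + 6 + 6 + 6 + 7) / 6 = 32/6 = 5.3333

Step 2 — sample covariance S[i,j] = (1/(n-1)) · Σ_k (x_{k,i} - mean_i) · (x_{k,j} - mean_j), with n-1 = 5.
  S[A,A] = ((-1.6667)·(-1.6667) + (-1.6667)·(-1.6667) + (2.3333)·(2.3333) + (-0.6667)·(-0.6667) + (-1.6667)·(-1.6667) + (3.3333)·(3.3333)) / 5 = 25.3333/5 = 5.0667
  S[A,B] = ((-1.6667)·(-1.3333) + (-1.6667)·(-2.3333) + (2.3333)·(0.6667) + (-0.6667)·(0.6667) + (-1.6667)·(0.6667) + (3.3333)·(1.6667)) / 5 = 11.6667/5 = 2.3333
  S[B,B] = ((-1.3333)·(-1.3333) + (-2.3333)·(-2.3333) + (0.6667)·(0.6667) + (0.6667)·(0.6667) + (0.6667)·(0.6667) + (1.6667)·(1.6667)) / 5 = 11.3333/5 = 2.2667

S is symmetric (S[j,i] = S[i,j]). Assembling:

S = [[5.0667, 2.3333],
 [2.3333, 2.2667]]


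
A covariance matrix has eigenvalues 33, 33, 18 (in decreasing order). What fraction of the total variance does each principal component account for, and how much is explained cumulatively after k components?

Step 1 — total variance = trace(Sigma) = Σ λ_i = 33 + 33 + 18 = 84.

Step 2 — fraction explained by component i = λ_i / Σ λ:
  PC1: 33/84 = 0.3929
  PC2: 33/84 = 0.3929
  PC3: 18/84 = 0.2143

Step 3 — cumulative fraction after k components = (λ_1 + ... + λ_k) / Σ λ:
  k = 1: 33/84 = 0.3929
  k = 2: (33 + 33)/84 = 66/84 = 0.7857
  k = 3: (33 + 33 + 18)/84 = 84/84 = 1

Summary (fraction, with percent):

explained: PC1 0.3929 (39.29%), PC2 0.3929 (39.29%), PC3 0.2143 (21.43%);  cumulative: 0.3929, 0.7857, 1


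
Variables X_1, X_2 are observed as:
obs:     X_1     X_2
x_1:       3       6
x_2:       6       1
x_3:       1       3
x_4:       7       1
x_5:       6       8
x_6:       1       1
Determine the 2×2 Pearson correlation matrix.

Step 1 — column means:
  mean(X_1) = (3 + 6 + 1 + 7 + 6 + 1) / 6 = 24/6 = 4
  mean(X_2) = (6 + 1 + 3 + 1 + 8 + 1) / 6 = 20/6 = 3.3333

Step 2 — sample variances and covariances s[i,j] = (1/(n-1)) · Σ_k (x_{k,i} - mean_i) · (x_{k,j} - mean_j), with n-1 = 5:
  s[X_1,X_1] = ((-1)·(-1) + (2)·(2) + (-3)·(-3) + (3)·(3) + (2)·(2) + (-3)·(-3)) / 5 = 36/5 = 7.2
  s[X_1,X_2] = ((-1)·(2.6667) + (2)·(-2.3333) + (-3)·(-0.3333) + (3)·(-2.3333) + (2)·(4.6667) + (-3)·(-2.3333)) / 5 = 3/5 = 0.6
  s[X_2,X_2] = ((2.6667)·(2.6667) + (-2.3333)·(-2.3333) + (-0.3333)·(-0.3333) + (-2.3333)·(-2.3333) + (4.6667)·(4.6667) + (-2.3333)·(-2.3333)) / 5 = 45.3333/5 = 9.0667
  Sample standard deviations s_i = √(s[i,i]):
  s(X_1) = √(7.2) = 2.6833
  s(X_2) = √(9.0667) = 3.0111

Step 3 — r_{ij} = s_{ij} / (s_i · s_j):
  r[X_1,X_1] = 1 (diagonal).
  r[X_1,X_2] = 0.6 / (2.6833 · 3.0111) = 0.6 / 8.0796 = 0.0743
  r[X_2,X_2] = 1 (diagonal).

R is symmetric with unit diagonal. Assembling:

R = [[1, 0.0743],
 [0.0743, 1]]


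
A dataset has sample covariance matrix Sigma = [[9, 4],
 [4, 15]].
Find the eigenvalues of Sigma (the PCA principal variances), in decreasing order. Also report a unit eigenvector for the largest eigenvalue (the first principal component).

Step 1 — characteristic polynomial of 2×2 Sigma:
  det(Sigma - λI) = λ² - trace · λ + det = 0.
  trace = 9 + 15 = 24, det = 9·15 - (4)² = 119.
Step 2 — discriminant:
  Δ = trace² - 4·det = 576 - 476 = 100.
Step 3 — eigenvalues:
  λ = (trace ± √Δ)/2 = (24 ± 10)/2,
  λ_1 = 17,  λ_2 = 7.

Step 4 — unit eigenvector for λ_1: solve (Sigma - λ_1 I)v = 0. First row:
  (9 - 17)·v_x + (4)·v_y = 0, i.e. (-8)·v_x + (4)·v_y = 0,
  so v ∝ (b, λ_1 - a) = (4, 8) = u.
  ||u|| = √((4)² + (8)²) = √(80) ≈ 8.9443,
  v_1 = u/||u|| ≈ (0.4472, 0.8944) (||v_1|| = 1).

λ_1 = 17,  λ_2 = 7;  v_1 ≈ (0.4472, 0.8944)


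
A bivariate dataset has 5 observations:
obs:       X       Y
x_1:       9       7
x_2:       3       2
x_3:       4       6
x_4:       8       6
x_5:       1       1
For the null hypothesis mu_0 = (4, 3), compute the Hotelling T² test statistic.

Step 1 — sample mean vector:
  mean(X) = (9 + 3 + 4 + 8 + 1) / 5 = 25/5 = 5
  mean(Y) = (7 + 2 + 6 + 6 + 1) / 5 = 22/5 = 4.4
  x̄ = (5, 4.4),  deviation x̄ - mu_0 = (5, 4.4) - (4, 3) = (1, 1.4).

Step 2 — sample covariance matrix, S[i,j] = (1/(n-1)) · Σ_k (x_{k,i} - mean_i) · (x_{k,j} - mean_j), divisor n-1 = 4:
  S[X,X] = ((4)·(4) + (-2)·(-2) + (-1)·(-1) + (3)·(3) + (-4)·(-4)) / 4 = 46/4 = 11.5
  S[X,Y] = ((4)·(2.6) + (-2)·(-2.4) + (-1)·(1.6) + (3)·(1.6) + (-4)·(-3.4)) / 4 = 32/4 = 8
  S[Y,Y] = ((2.6)·(2.6) + (-2.4)·(-2.4) + (1.6)·(1.6) + (1.6)·(1.6) + (-3.4)·(-3.4)) / 4 = 29.2/4 = 7.3
  S = [[11.5, 8],
 [8, 7.3]].

Step 3 — invert S. det(S) = 11.5·7.3 - (8)² = 19.95.
  S^{-1} = (1/det) · [[d, -b], [-b, a]] = [[0.3659, -0.401],
 [-0.401, 0.5764]].

Step 4 — quadratic form (x̄ - mu_0)^T · S^{-1} · (x̄ - mu_0):
  S^{-1} · (x̄ - mu_0) = (-0.1955, 0.406),
  (x̄ - mu_0)^T · [...] = (1)·(-0.1955) + (1.4)·(0.406) = 0.3729.

Step 5 — scale by n: T² = 5 · 0.3729 = 1.8647.

T² ≈ 1.8647


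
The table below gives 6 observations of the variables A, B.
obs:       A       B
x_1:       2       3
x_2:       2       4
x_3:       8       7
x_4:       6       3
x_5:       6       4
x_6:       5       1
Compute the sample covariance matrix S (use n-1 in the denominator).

Step 1 — column means:
  mean(A) = (2 + 2 + 8 + 6 + 6 + 5) / 6 = 29/6 = 4.8333
  mean(B) = (3 + 4 + 7 + 3 + 4 + 1) / 6 = 22/6 = 3.6667

Step 2 — sample covariance S[i,j] = (1/(n-1)) · Σ_k (x_{k,i} - mean_i) · (x_{k,j} - mean_j), with n-1 = 5.
  S[A,A] = ((-2.8333)·(-2.8333) + (-2.8333)·(-2.8333) + (3.1667)·(3.1667) + (1.1667)·(1.1667) + (1.1667)·(1.1667) + (0.1667)·(0.1667)) / 5 = 28.8333/5 = 5.7667
  S[A,B] = ((-2.8333)·(-0.6667) + (-2.8333)·(0.3333) + (3.1667)·(3.3333) + (1.1667)·(-0.6667) + (1.1667)·(0.3333) + (0.1667)·(-2.6667)) / 5 = 10.6667/5 = 2.1333
  S[B,B] = ((-0.6667)·(-0.6667) + (0.3333)·(0.3333) + (3.3333)·(3.3333) + (-0.6667)·(-0.6667) + (0.3333)·(0.3333) + (-2.6667)·(-2.6667)) / 5 = 19.3333/5 = 3.8667

S is symmetric (S[j,i] = S[i,j]). Assembling:

S = [[5.7667, 2.1333],
 [2.1333, 3.8667]]


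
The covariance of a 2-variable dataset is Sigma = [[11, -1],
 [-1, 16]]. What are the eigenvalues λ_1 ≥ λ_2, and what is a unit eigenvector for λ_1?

Step 1 — characteristic polynomial of 2×2 Sigma:
  det(Sigma - λI) = λ² - trace · λ + det = 0.
  trace = 11 + 16 = 27, det = 11·16 - (-1)² = 175.
Step 2 — discriminant:
  Δ = trace² - 4·det = 729 - 700 = 29.
Step 3 — eigenvalues:
  λ = (trace ± √Δ)/2 = (27 ± 5.3852)/2,
  λ_1 = 16.1926,  λ_2 = 10.8074.

Step 4 — unit eigenvector for λ_1: solve (Sigma - λ_1 I)v = 0. First row:
  (11 - 16.1926)·v_x + (-1)·v_y = 0, i.e. (-5.1926)·v_x + (-1)·v_y = 0,
  so v ∝ (b, λ_1 - a) = (-1, 5.1926); multiply by -1 so the first entry is positive: u = (1, -5.1926).
  ||u|| = √((1)² + (-5.1926)²) = √(27.9629) ≈ 5.288,
  v_1 = u/||u|| ≈ (0.1891, -0.982) (||v_1|| = 1).

λ_1 = 16.1926,  λ_2 = 10.8074;  v_1 ≈ (0.1891, -0.982)


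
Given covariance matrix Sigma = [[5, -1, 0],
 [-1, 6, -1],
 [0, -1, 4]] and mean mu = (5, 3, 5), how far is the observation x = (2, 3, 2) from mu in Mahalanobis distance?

Step 1 — centre the observation: (x - mu) = (-3, 0, -3).

Step 2 — invert Sigma (cofactor / det for 3×3, or solve directly):
  Sigma^{-1} = [[0.2072, 0.036, 0.009],
 [0.036, 0.1802, 0.045],
 [0.009, 0.045, 0.2613]].

Step 3 — form the quadratic (x - mu)^T · Sigma^{-1} · (x - mu):
  Sigma^{-1} · (x - mu) = (-0.6486, -0.2432, -0.8108).
  (x - mu)^T · [Sigma^{-1} · (x - mu)] = (-3)·(-0.6486) + (0)·(-0.2432) + (-3)·(-0.8108) = 4.3784.

Step 4 — take square root: d = √(4.3784) ≈ 2.0925.

d(x, mu) = √(4.3784) ≈ 2.0925


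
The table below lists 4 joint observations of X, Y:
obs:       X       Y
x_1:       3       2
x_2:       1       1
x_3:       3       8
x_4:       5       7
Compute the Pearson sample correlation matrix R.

Step 1 — column means:
  mean(X) = (3 + 1 + 3 + 5) / 4 = 12/4 = 3
  mean(Y) = (2 + 1 + 8 + 7) / 4 = 18/4 = 4.5

Step 2 — sample variances and covariances s[i,j] = (1/(n-1)) · Σ_k (x_{k,i} - mean_i) · (x_{k,j} - mean_j), with n-1 = 3:
  s[X,X] = ((0)·(0) + (-2)·(-2) + (0)·(0) + (2)·(2)) / 3 = 8/3 = 2.6667
  s[X,Y] = ((0)·(-2.5) + (-2)·(-3.5) + (0)·(3.5) + (2)·(2.5)) / 3 = 12/3 = 4
  s[Y,Y] = ((-2.5)·(-2.5) + (-3.5)·(-3.5) + (3.5)·(3.5) + (2.5)·(2.5)) / 3 = 37/3 = 12.3333
  Sample standard deviations s_i = √(s[i,i]):
  s(X) = √(2.6667) = 1.633
  s(Y) = √(12.3333) = 3.5119

Step 3 — r_{ij} = s_{ij} / (s_i · s_j):
  r[X,X] = 1 (diagonal).
  r[X,Y] = 4 / (1.633 · 3.5119) = 4 / 5.7349 = 0.6975
  r[Y,Y] = 1 (diagonal).

R is symmetric with unit diagonal. Assembling:

R = [[1, 0.6975],
 [0.6975, 1]]


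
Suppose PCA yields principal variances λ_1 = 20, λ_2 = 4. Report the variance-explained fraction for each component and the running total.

Step 1 — total variance = trace(Sigma) = Σ λ_i = 20 + 4 = 24.

Step 2 — fraction explained by component i = λ_i / Σ λ:
  PC1: 20/24 = 0.8333
  PC2: 4/24 = 0.1667

Step 3 — cumulative fraction after k components = (λ_1 + ... + λ_k) / Σ λ:
  k = 1: 20/24 = 0.8333
  k = 2: (20 + 4)/24 = 24/24 = 1

Summary (fraction, with percent):

explained: PC1 0.8333 (83.33%), PC2 0.1667 (16.67%);  cumulative: 0.8333, 1


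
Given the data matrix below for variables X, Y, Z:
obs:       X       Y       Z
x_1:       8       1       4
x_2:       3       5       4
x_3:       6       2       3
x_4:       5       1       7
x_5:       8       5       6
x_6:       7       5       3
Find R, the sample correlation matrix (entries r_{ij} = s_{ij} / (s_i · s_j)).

Step 1 — column means:
  mean(X) = (8 + 3 + 6 + 5 + 8 + 7) / 6 = 37/6 = 6.1667
  mean(Y) = (1 + 5 + 2 + 1 + 5 + 5) / 6 = 19/6 = 3.1667
  mean(Z) = (4 + 4 + 3 + 7 + 6 + 3) / 6 = 27/6 = 4.5

Step 2 — sample variances and covariances s[i,j] = (1/(n-1)) · Σ_k (x_{k,i} - mean_i) · (x_{k,j} - mean_j), with n-1 = 5:
  s[X,X] = ((1.8333)·(1.8333) + (-3.1667)·(-3.1667) + (-0.1667)·(-0.1667) + (-1.1667)·(-1.1667) + (1.8333)·(1.8333) + (0.8333)·(0.8333)) / 5 = 18.8333/5 = 3.7667
  s[X,Y] = ((1.8333)·(-2.1667) + (-3.1667)·(1.8333) + (-0.1667)·(-1.1667) + (-1.1667)·(-2.1667) + (1.8333)·(1.8333) + (0.8333)·(1.8333)) / 5 = -2.1667/5 = -0.4333
  s[X,Z] = ((1.8333)·(-0.5) + (-3.1667)·(-0.5) + (-0.1667)·(-1.5) + (-1.1667)·(2.5) + (1.8333)·(1.5) + (0.8333)·(-1.5)) / 5 = -0.5/5 = -0.1
  s[Y,Y] = ((-2.1667)·(-2.1667) + (1.8333)·(1.8333) + (-1.1667)·(-1.1667) + (-2.1667)·(-2.1667) + (1.8333)·(1.8333) + (1.8333)·(1.8333)) / 5 = 20.8333/5 = 4.1667
  s[Y,Z] = ((-2.1667)·(-0.5) + (1.8333)·(-0.5) + (-1.1667)·(-1.5) + (-2.1667)·(2.5) + (1.8333)·(1.5) + (1.8333)·(-1.5)) / 5 = -3.5/5 = -0.7
  s[Z,Z] = ((-0.5)·(-0.5) + (-0.5)·(-0.5) + (-1.5)·(-1.5) + (2.5)·(2.5) + (1.5)·(1.5) + (-1.5)·(-1.5)) / 5 = 13.5/5 = 2.7
  Sample standard deviations s_i = √(s[i,i]):
  s(X) = √(3.7667) = 1.9408
  s(Y) = √(4.1667) = 2.0412
  s(Z) = √(2.7) = 1.6432

Step 3 — r_{ij} = s_{ij} / (s_i · s_j):
  r[X,X] = 1 (diagonal).
  r[X,Y] = -0.4333 / (1.9408 · 2.0412) = -0.4333 / 3.9616 = -0.1094
  r[X,Z] = -0.1 / (1.9408 · 1.6432) = -0.1 / 3.189 = -0.0314
  r[Y,Y] = 1 (diagonal).
  r[Y,Z] = -0.7 / (2.0412 · 1.6432) = -0.7 / 3.3541 = -0.2087
  r[Z,Z] = 1 (diagonal).

R is symmetric with unit diagonal. Assembling:

R = [[1, -0.1094, -0.0314],
 [-0.1094, 1, -0.2087],
 [-0.0314, -0.2087, 1]]


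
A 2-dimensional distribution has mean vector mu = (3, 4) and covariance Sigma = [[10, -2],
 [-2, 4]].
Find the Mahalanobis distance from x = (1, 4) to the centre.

Step 1 — centre the observation: (x - mu) = (-2, 0).

Step 2 — invert Sigma. det(Sigma) = 10·4 - (-2)² = 36.
  Sigma^{-1} = (1/det) · [[d, -b], [-b, a]] = [[0.1111, 0.0556],
 [0.0556, 0.2778]].

Step 3 — form the quadratic (x - mu)^T · Sigma^{-1} · (x - mu):
  Sigma^{-1} · (x - mu) = (-0.2222, -0.1111).
  (x - mu)^T · [Sigma^{-1} · (x - mu)] = (-2)·(-0.2222) + (0)·(-0.1111) = 0.4444.

Step 4 — take square root: d = √(0.4444) ≈ 0.6667.

d(x, mu) = √(0.4444) ≈ 0.6667


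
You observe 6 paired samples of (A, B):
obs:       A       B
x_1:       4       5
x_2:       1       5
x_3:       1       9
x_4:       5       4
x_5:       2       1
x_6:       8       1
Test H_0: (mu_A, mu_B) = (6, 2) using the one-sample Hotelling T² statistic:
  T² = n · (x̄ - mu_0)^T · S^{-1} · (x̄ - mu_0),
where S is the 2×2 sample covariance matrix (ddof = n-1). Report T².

Step 1 — sample mean vector:
  mean(A) = (4 + 1 + 1 + 5 + 2 + 8) / 6 = 21/6 = 3.5
  mean(B) = (5 + 5 + 9 + 4 + 1 + 1) / 6 = 25/6 = 4.1667
  x̄ = (3.5, 4.1667),  deviation x̄ - mu_0 = (3.5, 4.1667) - (6, 2) = (-2.5, 2.1667).

Step 2 — sample covariance matrix, S[i,j] = (1/(n-1)) · Σ_k (x_{k,i} - mean_i) · (x_{k,j} - mean_j), divisor n-1 = 5:
  S[A,A] = ((0.5)·(0.5) + (-2.5)·(-2.5) + (-2.5)·(-2.5) + (1.5)·(1.5) + (-1.5)·(-1.5) + (4.5)·(4.5)) / 5 = 37.5/5 = 7.5
  S[A,B] = ((0.5)·(0.8333) + (-2.5)·(0.8333) + (-2.5)·(4.8333) + (1.5)·(-0.1667) + (-1.5)·(-3.1667) + (4.5)·(-3.1667)) / 5 = -23.5/5 = -4.7
  S[B,B] = ((0.8333)·(0.8333) + (0.8333)·(0.8333) + (4.8333)·(4.8333) + (-0.1667)·(-0.1667) + (-3.1667)·(-3.1667) + (-3.1667)·(-3.1667)) / 5 = 44.8333/5 = 8.9667
  S = [[7.5, -4.7],
 [-4.7, 8.9667]].

Step 3 — invert S. det(S) = 7.5·8.9667 - (-4.7)² = 45.16.
  S^{-1} = (1/det) · [[d, -b], [-b, a]] = [[0.1986, 0.1041],
 [0.1041, 0.1661]].

Step 4 — quadratic form (x̄ - mu_0)^T · S^{-1} · (x̄ - mu_0):
  S^{-1} · (x̄ - mu_0) = (-0.2709, 0.0996),
  (x̄ - mu_0)^T · [...] = (-2.5)·(-0.2709) + (2.1667)·(0.0996) = 0.8931.

Step 5 — scale by n: T² = 6 · 0.8931 = 5.3587.

T² ≈ 5.3587


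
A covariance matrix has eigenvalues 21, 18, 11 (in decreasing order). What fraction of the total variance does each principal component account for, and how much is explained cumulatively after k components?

Step 1 — total variance = trace(Sigma) = Σ λ_i = 21 + 18 + 11 = 50.

Step 2 — fraction explained by component i = λ_i / Σ λ:
  PC1: 21/50 = 0.42
  PC2: 18/50 = 0.36
  PC3: 11/50 = 0.22

Step 3 — cumulative fraction after k components = (λ_1 + ... + λ_k) / Σ λ:
  k = 1: 21/50 = 0.42
  k = 2: (21 + 18)/50 = 39/50 = 0.78
  k = 3: (21 + 18 + 11)/50 = 50/50 = 1

Summary (fraction, with percent):

explained: PC1 0.42 (42%), PC2 0.36 (36%), PC3 0.22 (22%);  cumulative: 0.42, 0.78, 1


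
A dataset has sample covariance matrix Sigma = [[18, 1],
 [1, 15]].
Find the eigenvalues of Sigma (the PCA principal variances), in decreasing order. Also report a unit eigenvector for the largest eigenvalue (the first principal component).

Step 1 — characteristic polynomial of 2×2 Sigma:
  det(Sigma - λI) = λ² - trace · λ + det = 0.
  trace = 18 + 15 = 33, det = 18·15 - (1)² = 269.
Step 2 — discriminant:
  Δ = trace² - 4·det = 1089 - 1076 = 13.
Step 3 — eigenvalues:
  λ = (trace ± √Δ)/2 = (33 ± 3.6056)/2,
  λ_1 = 18.3028,  λ_2 = 14.6972.

Step 4 — unit eigenvector for λ_1: solve (Sigma - λ_1 I)v = 0. First row:
  (18 - 18.3028)·v_x + (1)·v_y = 0, i.e. (-0.3028)·v_x + (1)·v_y = 0,
  so v ∝ (b, λ_1 - a) = (1, 0.3028) = u.
  ||u|| = √((1)² + (0.3028)²) = √(1.0917) ≈ 1.0448,
  v_1 = u/||u|| ≈ (0.9571, 0.2898) (||v_1|| = 1).

λ_1 = 18.3028,  λ_2 = 14.6972;  v_1 ≈ (0.9571, 0.2898)


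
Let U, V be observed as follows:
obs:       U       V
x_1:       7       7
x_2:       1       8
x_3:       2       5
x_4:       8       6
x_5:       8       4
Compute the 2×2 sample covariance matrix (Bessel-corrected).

Step 1 — column means:
  mean(U) = (7 + 1 + 2 + 8 + 8) / 5 = 26/5 = 5.2
  mean(V) = (7 + 8 + 5 + 6 + 4) / 5 = 30/5 = 6

Step 2 — sample covariance S[i,j] = (1/(n-1)) · Σ_k (x_{k,i} - mean_i) · (x_{k,j} - mean_j), with n-1 = 4.
  S[U,U] = ((1.8)·(1.8) + (-4.2)·(-4.2) + (-3.2)·(-3.2) + (2.8)·(2.8) + (2.8)·(2.8)) / 4 = 46.8/4 = 11.7
  S[U,V] = ((1.8)·(1) + (-4.2)·(2) + (-3.2)·(-1) + (2.8)·(0) + (2.8)·(-2)) / 4 = -9/4 = -2.25
  S[V,V] = ((1)·(1) + (2)·(2) + (-1)·(-1) + (0)·(0) + (-2)·(-2)) / 4 = 10/4 = 2.5

S is symmetric (S[j,i] = S[i,j]). Assembling:

S = [[11.7, -2.25],
 [-2.25, 2.5]]


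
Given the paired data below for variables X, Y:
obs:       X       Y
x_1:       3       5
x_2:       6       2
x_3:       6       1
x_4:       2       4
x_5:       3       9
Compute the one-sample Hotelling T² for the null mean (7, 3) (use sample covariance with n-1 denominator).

Step 1 — sample mean vector:
  mean(X) = (3 + 6 + 6 + 2 + 3) / 5 = 20/5 = 4
  mean(Y) = (5 + 2 + 1 + 4 + 9) / 5 = 21/5 = 4.2
  x̄ = (4, 4.2),  deviation x̄ - mu_0 = (4, 4.2) - (7, 3) = (-3, 1.2).

Step 2 — sample covariance matrix, S[i,j] = (1/(n-1)) · Σ_k (x_{k,i} - mean_i) · (x_{k,j} - mean_j), divisor n-1 = 4:
  S[X,X] = ((-1)·(-1) + (2)·(2) + (2)·(2) + (-2)·(-2) + (-1)·(-1)) / 4 = 14/4 = 3.5
  S[X,Y] = ((-1)·(0.8) + (2)·(-2.2) + (2)·(-3.2) + (-2)·(-0.2) + (-1)·(4.8)) / 4 = -16/4 = -4
  S[Y,Y] = ((0.8)·(0.8) + (-2.2)·(-2.2) + (-3.2)·(-3.2) + (-0.2)·(-0.2) + (4.8)·(4.8)) / 4 = 38.8/4 = 9.7
  S = [[3.5, -4],
 [-4, 9.7]].

Step 3 — invert S. det(S) = 3.5·9.7 - (-4)² = 17.95.
  S^{-1} = (1/det) · [[d, -b], [-b, a]] = [[0.5404, 0.2228],
 [0.2228, 0.195]].

Step 4 — quadratic form (x̄ - mu_0)^T · S^{-1} · (x̄ - mu_0):
  S^{-1} · (x̄ - mu_0) = (-1.3538, -0.4345),
  (x̄ - mu_0)^T · [...] = (-3)·(-1.3538) + (1.2)·(-0.4345) = 3.5398.

Step 5 — scale by n: T² = 5 · 3.5398 = 17.6992.

T² ≈ 17.6992


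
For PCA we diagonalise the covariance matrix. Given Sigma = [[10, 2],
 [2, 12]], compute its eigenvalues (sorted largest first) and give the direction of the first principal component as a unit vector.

Step 1 — characteristic polynomial of 2×2 Sigma:
  det(Sigma - λI) = λ² - trace · λ + det = 0.
  trace = 10 + 12 = 22, det = 10·12 - (2)² = 116.
Step 2 — discriminant:
  Δ = trace² - 4·det = 484 - 464 = 20.
Step 3 — eigenvalues:
  λ = (trace ± √Δ)/2 = (22 ± 4.4721)/2,
  λ_1 = 13.2361,  λ_2 = 8.7639.

Step 4 — unit eigenvector for λ_1: solve (Sigma - λ_1 I)v = 0. First row:
  (10 - 13.2361)·v_x + (2)·v_y = 0, i.e. (-3.2361)·v_x + (2)·v_y = 0,
  so v ∝ (b, λ_1 - a) = (2, 3.2361) = u.
  ||u|| = √((2)² + (3.2361)²) = √(14.4721) ≈ 3.8042,
  v_1 = u/||u|| ≈ (0.5257, 0.8507) (||v_1|| = 1).

λ_1 = 13.2361,  λ_2 = 8.7639;  v_1 ≈ (0.5257, 0.8507)


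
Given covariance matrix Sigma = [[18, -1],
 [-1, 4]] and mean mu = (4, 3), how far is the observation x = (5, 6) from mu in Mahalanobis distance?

Step 1 — centre the observation: (x - mu) = (1, 3).

Step 2 — invert Sigma. det(Sigma) = 18·4 - (-1)² = 71.
  Sigma^{-1} = (1/det) · [[d, -b], [-b, a]] = [[0.0563, 0.0141],
 [0.0141, 0.2535]].

Step 3 — form the quadratic (x - mu)^T · Sigma^{-1} · (x - mu):
  Sigma^{-1} · (x - mu) = (0.0986, 0.7746).
  (x - mu)^T · [Sigma^{-1} · (x - mu)] = (1)·(0.0986) + (3)·(0.7746) = 2.4225.

Step 4 — take square root: d = √(2.4225) ≈ 1.5564.

d(x, mu) = √(2.4225) ≈ 1.5564


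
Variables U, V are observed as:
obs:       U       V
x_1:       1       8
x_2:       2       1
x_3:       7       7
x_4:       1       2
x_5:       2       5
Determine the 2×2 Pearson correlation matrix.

Step 1 — column means:
  mean(U) = (1 + 2 + 7 + 1 + 2) / 5 = 13/5 = 2.6
  mean(V) = (8 + 1 + 7 + 2 + 5) / 5 = 23/5 = 4.6

Step 2 — sample variances and covariances s[i,j] = (1/(n-1)) · Σ_k (x_{k,i} - mean_i) · (x_{k,j} - mean_j), with n-1 = 4:
  s[U,U] = ((-1.6)·(-1.6) + (-0.6)·(-0.6) + (4.4)·(4.4) + (-1.6)·(-1.6) + (-0.6)·(-0.6)) / 4 = 25.2/4 = 6.3
  s[U,V] = ((-1.6)·(3.4) + (-0.6)·(-3.6) + (4.4)·(2.4) + (-1.6)·(-2.6) + (-0.6)·(0.4)) / 4 = 11.2/4 = 2.8
  s[V,V] = ((3.4)·(3.4) + (-3.6)·(-3.6) + (2.4)·(2.4) + (-2.6)·(-2.6) + (0.4)·(0.4)) / 4 = 37.2/4 = 9.3
  Sample standard deviations s_i = √(s[i,i]):
  s(U) = √(6.3) = 2.51
  s(V) = √(9.3) = 3.0496

Step 3 — r_{ij} = s_{ij} / (s_i · s_j):
  r[U,U] = 1 (diagonal).
  r[U,V] = 2.8 / (2.51 · 3.0496) = 2.8 / 7.6544 = 0.3658
  r[V,V] = 1 (diagonal).

R is symmetric with unit diagonal. Assembling:

R = [[1, 0.3658],
 [0.3658, 1]]


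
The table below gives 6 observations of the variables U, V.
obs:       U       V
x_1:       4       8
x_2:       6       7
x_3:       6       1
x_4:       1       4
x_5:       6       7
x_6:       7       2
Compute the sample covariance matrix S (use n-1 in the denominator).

Step 1 — column means:
  mean(U) = (4 + 6 + 6 + 1 + 6 + 7) / 6 = 30/6 = 5
  mean(V) = (8 + 7 + 1 + 4 + 7 + 2) / 6 = 29/6 = 4.8333

Step 2 — sample covariance S[i,j] = (1/(n-1)) · Σ_k (x_{k,i} - mean_i) · (x_{k,j} - mean_j), with n-1 = 5.
  S[U,U] = ((-1)·(-1) + (1)·(1) + (1)·(1) + (-4)·(-4) + (1)·(1) + (2)·(2)) / 5 = 24/5 = 4.8
  S[U,V] = ((-1)·(3.1667) + (1)·(2.1667) + (1)·(-3.8333) + (-4)·(-0.8333) + (1)·(2.1667) + (2)·(-2.8333)) / 5 = -5/5 = -1
  S[V,V] = ((3.1667)·(3.1667) + (2.1667)·(2.1667) + (-3.8333)·(-3.8333) + (-0.8333)·(-0.8333) + (2.1667)·(2.1667) + (-2.8333)·(-2.8333)) / 5 = 42.8333/5 = 8.5667

S is symmetric (S[j,i] = S[i,j]). Assembling:

S = [[4.8, -1],
 [-1, 8.5667]]


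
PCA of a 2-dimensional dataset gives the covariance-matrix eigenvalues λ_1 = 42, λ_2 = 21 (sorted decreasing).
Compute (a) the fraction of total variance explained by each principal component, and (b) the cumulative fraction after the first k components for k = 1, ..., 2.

Step 1 — total variance = trace(Sigma) = Σ λ_i = 42 + 21 = 63.

Step 2 — fraction explained by component i = λ_i / Σ λ:
  PC1: 42/63 = 0.6667
  PC2: 21/63 = 0.3333

Step 3 — cumulative fraction after k components = (λ_1 + ... + λ_k) / Σ λ:
  k = 1: 42/63 = 0.6667
  k = 2: (42 + 21)/63 = 63/63 = 1

Summary (fraction, with percent):

explained: PC1 0.6667 (66.67%), PC2 0.3333 (33.33%);  cumulative: 0.6667, 1


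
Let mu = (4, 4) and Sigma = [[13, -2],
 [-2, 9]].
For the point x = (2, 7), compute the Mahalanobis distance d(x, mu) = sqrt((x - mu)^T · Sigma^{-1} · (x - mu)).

Step 1 — centre the observation: (x - mu) = (-2, 3).

Step 2 — invert Sigma. det(Sigma) = 13·9 - (-2)² = 113.
  Sigma^{-1} = (1/det) · [[d, -b], [-b, a]] = [[0.0796, 0.0177],
 [0.0177, 0.115]].

Step 3 — form the quadratic (x - mu)^T · Sigma^{-1} · (x - mu):
  Sigma^{-1} · (x - mu) = (-0.1062, 0.3097).
  (x - mu)^T · [Sigma^{-1} · (x - mu)] = (-2)·(-0.1062) + (3)·(0.3097) = 1.1416.

Step 4 — take square root: d = √(1.1416) ≈ 1.0685.

d(x, mu) = √(1.1416) ≈ 1.0685


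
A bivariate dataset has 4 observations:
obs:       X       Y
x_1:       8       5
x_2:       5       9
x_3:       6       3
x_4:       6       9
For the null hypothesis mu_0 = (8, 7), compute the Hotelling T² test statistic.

Step 1 — sample mean vector:
  mean(X) = (8 + 5 + 6 + 6) / 4 = 25/4 = 6.25
  mean(Y) = (5 + 9 + 3 + 9) / 4 = 26/4 = 6.5
  x̄ = (6.25, 6.5),  deviation x̄ - mu_0 = (6.25, 6.5) - (8, 7) = (-1.75, -0.5).

Step 2 — sample covariance matrix, S[i,j] = (1/(n-1)) · Σ_k (x_{k,i} - mean_i) · (x_{k,j} - mean_j), divisor n-1 = 3:
  S[X,X] = ((1.75)·(1.75) + (-1.25)·(-1.25) + (-0.25)·(-0.25) + (-0.25)·(-0.25)) / 3 = 4.75/3 = 1.5833
  S[X,Y] = ((1.75)·(-1.5) + (-1.25)·(2.5) + (-0.25)·(-3.5) + (-0.25)·(2.5)) / 3 = -5.5/3 = -1.8333
  S[Y,Y] = ((-1.5)·(-1.5) + (2.5)·(2.5) + (-3.5)·(-3.5) + (2.5)·(2.5)) / 3 = 27/3 = 9
  S = [[1.5833, -1.8333],
 [-1.8333, 9]].

Step 3 — invert S. det(S) = 1.5833·9 - (-1.8333)² = 10.8889.
  S^{-1} = (1/det) · [[d, -b], [-b, a]] = [[0.8265, 0.1684],
 [0.1684, 0.1454]].

Step 4 — quadratic form (x̄ - mu_0)^T · S^{-1} · (x̄ - mu_0):
  S^{-1} · (x̄ - mu_0) = (-1.5306, -0.3673),
  (x̄ - mu_0)^T · [...] = (-1.75)·(-1.5306) + (-0.5)·(-0.3673) = 2.8622.

Step 5 — scale by n: T² = 4 · 2.8622 = 11.449.

T² ≈ 11.449


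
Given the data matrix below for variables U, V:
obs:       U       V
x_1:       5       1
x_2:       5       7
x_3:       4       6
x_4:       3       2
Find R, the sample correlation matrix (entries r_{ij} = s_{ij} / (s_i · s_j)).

Step 1 — column means:
  mean(U) = (5 + 5 + 4 + 3) / 4 = 17/4 = 4.25
  mean(V) = (1 + 7 + 6 + 2) / 4 = 16/4 = 4

Step 2 — sample variances and covariances s[i,j] = (1/(n-1)) · Σ_k (x_{k,i} - mean_i) · (x_{k,j} - mean_j), with n-1 = 3:
  s[U,U] = ((0.75)·(0.75) + (0.75)·(0.75) + (-0.25)·(-0.25) + (-1.25)·(-1.25)) / 3 = 2.75/3 = 0.9167
  s[U,V] = ((0.75)·(-3) + (0.75)·(3) + (-0.25)·(2) + (-1.25)·(-2)) / 3 = 2/3 = 0.6667
  s[V,V] = ((-3)·(-3) + (3)·(3) + (2)·(2) + (-2)·(-2)) / 3 = 26/3 = 8.6667
  Sample standard deviations s_i = √(s[i,i]):
  s(U) = √(0.9167) = 0.9574
  s(V) = √(8.6667) = 2.9439

Step 3 — r_{ij} = s_{ij} / (s_i · s_j):
  r[U,U] = 1 (diagonal).
  r[U,V] = 0.6667 / (0.9574 · 2.9439) = 0.6667 / 2.8186 = 0.2365
  r[V,V] = 1 (diagonal).

R is symmetric with unit diagonal. Assembling:

R = [[1, 0.2365],
 [0.2365, 1]]


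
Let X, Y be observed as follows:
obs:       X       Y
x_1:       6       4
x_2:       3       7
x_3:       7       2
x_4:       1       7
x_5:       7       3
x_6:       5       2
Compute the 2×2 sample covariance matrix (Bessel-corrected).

Step 1 — column means:
  mean(X) = (6 + 3 + 7 + 1 + 7 + 5) / 6 = 29/6 = 4.8333
  mean(Y) = (4 + 7 + 2 + 7 + 3 + 2) / 6 = 25/6 = 4.1667

Step 2 — sample covariance S[i,j] = (1/(n-1)) · Σ_k (x_{k,i} - mean_i) · (x_{k,j} - mean_j), with n-1 = 5.
  S[X,X] = ((1.1667)·(1.1667) + (-1.8333)·(-1.8333) + (2.1667)·(2.1667) + (-3.8333)·(-3.8333) + (2.1667)·(2.1667) + (0.1667)·(0.1667)) / 5 = 28.8333/5 = 5.7667
  S[X,Y] = ((1.1667)·(-0.1667) + (-1.8333)·(2.8333) + (2.1667)·(-2.1667) + (-3.8333)·(2.8333) + (2.1667)·(-1.1667) + (0.1667)·(-2.1667)) / 5 = -23.8333/5 = -4.7667
  S[Y,Y] = ((-0.1667)·(-0.1667) + (2.8333)·(2.8333) + (-2.1667)·(-2.1667) + (2.8333)·(2.8333) + (-1.1667)·(-1.1667) + (-2.1667)·(-2.1667)) / 5 = 26.8333/5 = 5.3667

S is symmetric (S[j,i] = S[i,j]). Assembling:

S = [[5.7667, -4.7667],
 [-4.7667, 5.3667]]


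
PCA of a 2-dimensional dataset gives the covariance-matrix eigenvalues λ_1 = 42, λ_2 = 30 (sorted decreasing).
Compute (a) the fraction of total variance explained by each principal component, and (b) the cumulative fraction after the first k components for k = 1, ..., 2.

Step 1 — total variance = trace(Sigma) = Σ λ_i = 42 + 30 = 72.

Step 2 — fraction explained by component i = λ_i / Σ λ:
  PC1: 42/72 = 0.5833
  PC2: 30/72 = 0.4167

Step 3 — cumulative fraction after k components = (λ_1 + ... + λ_k) / Σ λ:
  k = 1: 42/72 = 0.5833
  k = 2: (42 + 30)/72 = 72/72 = 1

Summary (fraction, with percent):

explained: PC1 0.5833 (58.33%), PC2 0.4167 (41.67%);  cumulative: 0.5833, 1


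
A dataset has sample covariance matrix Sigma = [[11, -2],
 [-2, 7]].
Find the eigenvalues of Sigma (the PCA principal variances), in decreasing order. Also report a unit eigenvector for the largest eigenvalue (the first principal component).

Step 1 — characteristic polynomial of 2×2 Sigma:
  det(Sigma - λI) = λ² - trace · λ + det = 0.
  trace = 11 + 7 = 18, det = 11·7 - (-2)² = 73.
Step 2 — discriminant:
  Δ = trace² - 4·det = 324 - 292 = 32.
Step 3 — eigenvalues:
  λ = (trace ± √Δ)/2 = (18 ± 5.6569)/2,
  λ_1 = 11.8284,  λ_2 = 6.1716.

Step 4 — unit eigenvector for λ_1: solve (Sigma - λ_1 I)v = 0. First row:
  (11 - 11.8284)·v_x + (-2)·v_y = 0, i.e. (-0.8284)·v_x + (-2)·v_y = 0,
  so v ∝ (b, λ_1 - a) = (-2, 0.8284); multiply by -1 so the first entry is positive: u = (2, -0.8284).
  ||u|| = √((2)² + (-0.8284)²) = √(4.6863) ≈ 2.1648,
  v_1 = u/||u|| ≈ (0.9239, -0.3827) (||v_1|| = 1).

λ_1 = 11.8284,  λ_2 = 6.1716;  v_1 ≈ (0.9239, -0.3827)


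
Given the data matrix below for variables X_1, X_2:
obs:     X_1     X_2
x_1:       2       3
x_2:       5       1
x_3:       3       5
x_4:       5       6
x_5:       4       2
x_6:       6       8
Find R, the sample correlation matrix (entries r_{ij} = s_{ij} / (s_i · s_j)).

Step 1 — column means:
  mean(X_1) = (2 + 5 + 3 + 5 + 4 + 6) / 6 = 25/6 = 4.1667
  mean(X_2) = (3 + 1 + 5 + 6 + 2 + 8) / 6 = 25/6 = 4.1667

Step 2 — sample variances and covariances s[i,j] = (1/(n-1)) · Σ_k (x_{k,i} - mean_i) · (x_{k,j} - mean_j), with n-1 = 5:
  s[X_1,X_1] = ((-2.1667)·(-2.1667) + (0.8333)·(0.8333) + (-1.1667)·(-1.1667) + (0.8333)·(0.8333) + (-0.1667)·(-0.1667) + (1.8333)·(1.8333)) / 5 = 10.8333/5 = 2.1667
  s[X_1,X_2] = ((-2.1667)·(-1.1667) + (0.8333)·(-3.1667) + (-1.1667)·(0.8333) + (0.8333)·(1.8333) + (-0.1667)·(-2.1667) + (1.8333)·(3.8333)) / 5 = 7.8333/5 = 1.5667
  s[X_2,X_2] = ((-1.1667)·(-1.1667) + (-3.1667)·(-3.1667) + (0.8333)·(0.8333) + (1.8333)·(1.8333) + (-2.1667)·(-2.1667) + (3.8333)·(3.8333)) / 5 = 34.8333/5 = 6.9667
  Sample standard deviations s_i = √(s[i,i]):
  s(X_1) = √(2.1667) = 1.472
  s(X_2) = √(6.9667) = 2.6394

Step 3 — r_{ij} = s_{ij} / (s_i · s_j):
  r[X_1,X_1] = 1 (diagonal).
  r[X_1,X_2] = 1.5667 / (1.472 · 2.6394) = 1.5667 / 3.8852 = 0.4032
  r[X_2,X_2] = 1 (diagonal).

R is symmetric with unit diagonal. Assembling:

R = [[1, 0.4032],
 [0.4032, 1]]


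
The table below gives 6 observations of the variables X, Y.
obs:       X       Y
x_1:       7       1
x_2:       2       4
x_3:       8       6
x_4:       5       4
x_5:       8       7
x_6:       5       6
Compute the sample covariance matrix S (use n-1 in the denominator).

Step 1 — column means:
  mean(X) = (7 + 2 + 8 + 5 + 8 + 5) / 6 = 35/6 = 5.8333
  mean(Y) = (1 + 4 + 6 + 4 + 7 + 6) / 6 = 28/6 = 4.6667

Step 2 — sample covariance S[i,j] = (1/(n-1)) · Σ_k (x_{k,i} - mean_i) · (x_{k,j} - mean_j), with n-1 = 5.
  S[X,X] = ((1.1667)·(1.1667) + (-3.8333)·(-3.8333) + (2.1667)·(2.1667) + (-0.8333)·(-0.8333) + (2.1667)·(2.1667) + (-0.8333)·(-0.8333)) / 5 = 26.8333/5 = 5.3667
  S[X,Y] = ((1.1667)·(-3.6667) + (-3.8333)·(-0.6667) + (2.1667)·(1.3333) + (-0.8333)·(-0.6667) + (2.1667)·(2.3333) + (-0.8333)·(1.3333)) / 5 = 5.6667/5 = 1.1333
  S[Y,Y] = ((-3.6667)·(-3.6667) + (-0.6667)·(-0.6667) + (1.3333)·(1.3333) + (-0.6667)·(-0.6667) + (2.3333)·(2.3333) + (1.3333)·(1.3333)) / 5 = 23.3333/5 = 4.6667

S is symmetric (S[j,i] = S[i,j]). Assembling:

S = [[5.3667, 1.1333],
 [1.1333, 4.6667]]


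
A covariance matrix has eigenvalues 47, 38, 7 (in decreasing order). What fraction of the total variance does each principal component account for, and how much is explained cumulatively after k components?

Step 1 — total variance = trace(Sigma) = Σ λ_i = 47 + 38 + 7 = 92.

Step 2 — fraction explained by component i = λ_i / Σ λ:
  PC1: 47/92 = 0.5109
  PC2: 38/92 = 0.413
  PC3: 7/92 = 0.0761

Step 3 — cumulative fraction after k components = (λ_1 + ... + λ_k) / Σ λ:
  k = 1: 47/92 = 0.5109
  k = 2: (47 + 38)/92 = 85/92 = 0.9239
  k = 3: (47 + 38 + 7)/92 = 92/92 = 1

Summary (fraction, with percent):

explained: PC1 0.5109 (51.09%), PC2 0.413 (41.3%), PC3 0.0761 (7.61%);  cumulative: 0.5109, 0.9239, 1


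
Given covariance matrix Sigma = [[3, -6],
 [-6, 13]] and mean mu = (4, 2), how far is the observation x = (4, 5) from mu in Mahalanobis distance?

Step 1 — centre the observation: (x - mu) = (0, 3).

Step 2 — invert Sigma. det(Sigma) = 3·13 - (-6)² = 3.
  Sigma^{-1} = (1/det) · [[d, -b], [-b, a]] = [[4.3333, 2],
 [2, 1]].

Step 3 — form the quadratic (x - mu)^T · Sigma^{-1} · (x - mu):
  Sigma^{-1} · (x - mu) = (6, 3).
  (x - mu)^T · [Sigma^{-1} · (x - mu)] = (0)·(6) + (3)·(3) = 9.

Step 4 — take square root: d = √(9) ≈ 3.

d(x, mu) = √(9) ≈ 3


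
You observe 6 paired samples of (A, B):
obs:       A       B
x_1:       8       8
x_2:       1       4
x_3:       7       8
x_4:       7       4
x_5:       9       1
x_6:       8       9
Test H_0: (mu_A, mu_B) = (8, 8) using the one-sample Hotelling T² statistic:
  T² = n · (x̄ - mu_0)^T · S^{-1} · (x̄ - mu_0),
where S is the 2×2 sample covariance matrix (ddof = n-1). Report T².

Step 1 — sample mean vector:
  mean(A) = (8 + 1 + 7 + 7 + 9 + 8) / 6 = 40/6 = 6.6667
  mean(B) = (8 + 4 + 8 + 4 + 1 + 9) / 6 = 34/6 = 5.6667
  x̄ = (6.6667, 5.6667),  deviation x̄ - mu_0 = (6.6667, 5.6667) - (8, 8) = (-1.3333, -2.3333).

Step 2 — sample covariance matrix, S[i,j] = (1/(n-1)) · Σ_k (x_{k,i} - mean_i) · (x_{k,j} - mean_j), divisor n-1 = 5:
  S[A,A] = ((1.3333)·(1.3333) + (-5.6667)·(-5.6667) + (0.3333)·(0.3333) + (0.3333)·(0.3333) + (2.3333)·(2.3333) + (1.3333)·(1.3333)) / 5 = 41.3333/5 = 8.2667
  S[A,B] = ((1.3333)·(2.3333) + (-5.6667)·(-1.6667) + (0.3333)·(2.3333) + (0.3333)·(-1.6667) + (2.3333)·(-4.6667) + (1.3333)·(3.3333)) / 5 = 6.3333/5 = 1.2667
  S[B,B] = ((2.3333)·(2.3333) + (-1.6667)·(-1.6667) + (2.3333)·(2.3333) + (-1.6667)·(-1.6667) + (-4.6667)·(-4.6667) + (3.3333)·(3.3333)) / 5 = 49.3333/5 = 9.8667
  S = [[8.2667, 1.2667],
 [1.2667, 9.8667]].

Step 3 — invert S. det(S) = 8.2667·9.8667 - (1.2667)² = 79.96.
  S^{-1} = (1/det) · [[d, -b], [-b, a]] = [[0.1234, -0.0158],
 [-0.0158, 0.1034]].

Step 4 — quadratic form (x̄ - mu_0)^T · S^{-1} · (x̄ - mu_0):
  S^{-1} · (x̄ - mu_0) = (-0.1276, -0.2201),
  (x̄ - mu_0)^T · [...] = (-1.3333)·(-0.1276) + (-2.3333)·(-0.2201) = 0.6837.

Step 5 — scale by n: T² = 6 · 0.6837 = 4.1021.

T² ≈ 4.1021


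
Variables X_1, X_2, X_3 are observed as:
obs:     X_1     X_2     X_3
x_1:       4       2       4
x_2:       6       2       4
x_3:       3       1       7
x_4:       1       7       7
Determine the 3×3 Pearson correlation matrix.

Step 1 — column means:
  mean(X_1) = (4 + 6 + 3 + 1) / 4 = 14/4 = 3.5
  mean(X_2) = (2 + 2 + 1 + 7) / 4 = 12/4 = 3
  mean(X_3) = (4 + 4 + 7 + 7) / 4 = 22/4 = 5.5

Step 2 — sample variances and covariances s[i,j] = (1/(n-1)) · Σ_k (x_{k,i} - mean_i) · (x_{k,j} - mean_j), with n-1 = 3:
  s[X_1,X_1] = ((0.5)·(0.5) + (2.5)·(2.5) + (-0.5)·(-0.5) + (-2.5)·(-2.5)) / 3 = 13/3 = 4.3333
  s[X_1,X_2] = ((0.5)·(-1) + (2.5)·(-1) + (-0.5)·(-2) + (-2.5)·(4)) / 3 = -12/3 = -4
  s[X_1,X_3] = ((0.5)·(-1.5) + (2.5)·(-1.5) + (-0.5)·(1.5) + (-2.5)·(1.5)) / 3 = -9/3 = -3
  s[X_2,X_2] = ((-1)·(-1) + (-1)·(-1) + (-2)·(-2) + (4)·(4)) / 3 = 22/3 = 7.3333
  s[X_2,X_3] = ((-1)·(-1.5) + (-1)·(-1.5) + (-2)·(1.5) + (4)·(1.5)) / 3 = 6/3 = 2
  s[X_3,X_3] = ((-1.5)·(-1.5) + (-1.5)·(-1.5) + (1.5)·(1.5) + (1.5)·(1.5)) / 3 = 9/3 = 3
  Sample standard deviations s_i = √(s[i,i]):
  s(X_1) = √(4.3333) = 2.0817
  s(X_2) = √(7.3333) = 2.708
  s(X_3) = √(3) = 1.7321

Step 3 — r_{ij} = s_{ij} / (s_i · s_j):
  r[X_1,X_1] = 1 (diagonal).
  r[X_1,X_2] = -4 / (2.0817 · 2.708) = -4 / 5.6372 = -0.7096
  r[X_1,X_3] = -3 / (2.0817 · 1.7321) = -3 / 3.6056 = -0.8321
  r[X_2,X_2] = 1 (diagonal).
  r[X_2,X_3] = 2 / (2.708 · 1.7321) = 2 / 4.6904 = 0.4264
  r[X_3,X_3] = 1 (diagonal).

R is symmetric with unit diagonal. Assembling:

R = [[1, -0.7096, -0.8321],
 [-0.7096, 1, 0.4264],
 [-0.8321, 0.4264, 1]]
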